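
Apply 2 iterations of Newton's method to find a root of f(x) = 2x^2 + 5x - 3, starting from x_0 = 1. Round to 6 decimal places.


Newton's method: x_(n+1) = x_n - f(x_n)/f'(x_n)
f(x) = 2x^2 + 5x - 3
f'(x) = 4x + 5

Iteration 1:
  f(1.000000) = 4.000000
  f'(1.000000) = 9.000000
  x_1 = 1.000000 - (4.000000)/(9.000000) = 0.555556

Iteration 2:
  f(0.555556) = 0.395062
  f'(0.555556) = 7.222222
  x_2 = 0.555556 - (0.395062)/(7.222222) = 0.500855

x_2 = 0.500855


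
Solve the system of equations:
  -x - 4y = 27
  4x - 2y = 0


Using Cramer's rule:
Determinant D = (-1)(-2) - (4)(-4) = 2 + 16 = 18
Dx = (27)(-2) - (0)(-4) = -54 - 0 = -54
Dy = (-1)(0) - (4)(27) = 0 - 108 = -108
x = Dx/D = -54/18 = -3
y = Dy/D = -108/18 = -6

x = -3, y = -6


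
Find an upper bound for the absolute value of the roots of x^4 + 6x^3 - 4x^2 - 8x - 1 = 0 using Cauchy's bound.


Cauchy's bound: all roots r satisfy |r| <= 1 + max(|a_i/a_n|) for i = 0,...,n-1
where a_n is the leading coefficient.

Coefficients: [1, 6, -4, -8, -1]
Leading coefficient a_n = 1
Ratios |a_i/a_n|: 6, 4, 8, 1
Maximum ratio: 8
Cauchy's bound: |r| <= 1 + 8 = 9

Upper bound = 9


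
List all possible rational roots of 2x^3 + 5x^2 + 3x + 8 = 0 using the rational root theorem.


Rational root theorem: possible roots are ±p/q where:
  p divides the constant term (8): p ∈ {1, 2, 4, 8}
  q divides the leading coefficient (2): q ∈ {1, 2}

All possible rational roots: -8, -4, -2, -1, -1/2, 1/2, 1, 2, 4, 8

-8, -4, -2, -1, -1/2, 1/2, 1, 2, 4, 8


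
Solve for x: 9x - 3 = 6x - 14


Starting with: 9x - 3 = 6x - 14
Move all x terms to left: (9 - 6)x = -14 + 3
Simplify: 3x = -11
Divide both sides by 3: x = -11/3

x = -11/3


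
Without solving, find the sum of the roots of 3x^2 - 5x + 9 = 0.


By Vieta's formulas for ax^2 + bx + c = 0:
  Sum of roots = -b/a
  Product of roots = c/a

Here a = 3, b = -5, c = 9
Sum = -(-5)/3 = 5/3
Product = 9/3 = 3

Sum = 5/3


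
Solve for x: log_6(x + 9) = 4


Convert to exponential form: x + 9 = 6^4 = 1296
x = 1296 - 9 = 1287
Check: log_6(1287 + 9) = log_6(1296) = log_6(1296) = 4 ✓

x = 1287


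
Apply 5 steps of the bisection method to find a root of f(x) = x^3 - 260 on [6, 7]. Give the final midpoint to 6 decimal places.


f(x) = x^3 - 260
f(6) = -44 < 0
f(7) = 83 > 0

Step 1: midpoint = (6.000000 + 7.000000)/2 = 6.500000
  f(6.500000) = 14.625000
  f(mid) > 0, so root is in [6.000000, 6.500000]

Step 2: midpoint = (6.000000 + 6.500000)/2 = 6.250000
  f(6.250000) = -15.859375
  f(mid) < 0, so root is in [6.250000, 6.500000]

Step 3: midpoint = (6.250000 + 6.500000)/2 = 6.375000
  f(6.375000) = -0.916016
  f(mid) < 0, so root is in [6.375000, 6.500000]

Step 4: midpoint = (6.375000 + 6.500000)/2 = 6.437500
  f(6.437500) = 6.779053
  f(mid) > 0, so root is in [6.375000, 6.437500]

Step 5: midpoint = (6.375000 + 6.437500)/2 = 6.406250
  f(6.406250) = 2.912750
  f(mid) > 0, so root is in [6.375000, 6.406250]

midpoint = 6.406250


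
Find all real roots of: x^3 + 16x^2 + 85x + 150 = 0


Let p(x) = x^3 + 16x^2 + 85x + 150. By the rational root theorem (leading coefficient 1), any rational root is an integer divisor of 150: try ±1, ±2, ... in turn.
Test x = 1: value = 252 ≠ 0.
Test x = -1: value = 80 ≠ 0.
Test x = 2: value = 392 ≠ 0.
Test x = -2: value = 36 ≠ 0.
Test x = 3: value = 576 ≠ 0.
Test x = -3: value = 12 ≠ 0.
Test x = 5: value = 1100 ≠ 0.
Test x = -5: value = 0 ✓, so (x + 5) is a factor.
Synthetic division by (x + 5): bring down 1; 1(-5) + 16 = 11; 11(-5) + 85 = 30; 30(-5) + 150 = 0 → quotient x^2 + 11x + 30, remainder 0.
Solve the quadratic x^2 + 11x + 30 = 0: discriminant = 11^2 - 4(1)(30) = 121 - 120 = 1.
sqrt(1) = 1, so x = (-11 ± 1)/2: x = -5 or x = -6.

x = -6, x = -5 (multiplicity 2)


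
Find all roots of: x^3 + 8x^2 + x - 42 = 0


Let p(x) = x^3 + 8x^2 + x - 42. By the rational root theorem (leading coefficient 1), any rational root is an integer divisor of 42: try ±1, ±2, ... in turn.
Test x = 1: value = -32 ≠ 0.
Test x = -1: value = -36 ≠ 0.
Test x = 2: value = 0 ✓, so (x - 2) is a factor.
Synthetic division by (x - 2): bring down 1; 1(2) + 8 = 10; 10(2) + 1 = 21; 21(2) - 42 = 0 → quotient x^2 + 10x + 21, remainder 0.
Solve the quadratic x^2 + 10x + 21 = 0: discriminant = 10^2 - 4(1)(21) = 100 - 84 = 16.
sqrt(16) = 4, so x = (-10 ± 4)/2: x = -3 or x = -7.
Collecting all roots found:

x = -7, x = -3, x = 2


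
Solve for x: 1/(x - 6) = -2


Multiply both sides by (x - 6): 1 = -2(x - 6)
Distribute: 1 = -2x + 12
-2x = 1 - 12 = -11
x = 11/2

x = 11/2


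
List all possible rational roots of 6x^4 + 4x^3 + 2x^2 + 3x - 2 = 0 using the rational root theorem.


Rational root theorem: possible roots are ±p/q where:
  p divides the constant term (-2): p ∈ {1, 2}
  q divides the leading coefficient (6): q ∈ {1, 2, 3, 6}

All possible rational roots: -2, -1, -2/3, -1/2, -1/3, -1/6, 1/6, 1/3, 1/2, 2/3, 1, 2

-2, -1, -2/3, -1/2, -1/3, -1/6, 1/6, 1/3, 1/2, 2/3, 1, 2


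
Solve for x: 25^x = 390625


Express both sides with the same base.
390625 = 25^4
Since the bases match: x = 4

x = 4


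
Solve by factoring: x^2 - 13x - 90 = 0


We need two numbers that multiply to -90 and add to -13.
Those numbers are -18 and 5 (since (-18) * 5 = -90 and (-18) + 5 = -13).
So x^2 - 13x - 90 = (x - 18)(x + 5) = 0
Setting each factor to zero: x = 18 or x = -5

x = -5, x = 18


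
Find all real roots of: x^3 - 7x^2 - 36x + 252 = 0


Let p(x) = x^3 - 7x^2 - 36x + 252. By the rational root theorem (leading coefficient 1), any rational root is an integer divisor of 252: try ±1, ±2, ... in turn.
Test x = 1: value = 210 ≠ 0.
Test x = -1: value = 280 ≠ 0.
Test x = 2: value = 160 ≠ 0.
Test x = -2: value = 288 ≠ 0.
Test x = 3: value = 108 ≠ 0.
Test x = -3: value = 270 ≠ 0.
Test x = 4: value = 60 ≠ 0.
Test x = -4: value = 220 ≠ 0.
Test x = 6: value = 0 ✓, so (x - 6) is a factor.
Synthetic division by (x - 6): bring down 1; 1(6) - 7 = -1; (-1)(6) - 36 = -42; (-42)(6) + 252 = 0 → quotient x^2 - x - 42, remainder 0.
Solve the quadratic x^2 - x - 42 = 0: discriminant = (-1)^2 - 4(1)(-42) = 1 + 168 = 169.
sqrt(169) = 13, so x = (1 ± 13)/2: x = 7 or x = -6.

x = -6, x = 6, x = 7


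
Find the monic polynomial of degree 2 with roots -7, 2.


A monic polynomial with roots -7, 2 is:
p(x) = (x + 7)(x - 2)
After multiplying by (x + 7): x + 7
After multiplying by (x - 2): x^2 + 5x - 14

x^2 + 5x - 14


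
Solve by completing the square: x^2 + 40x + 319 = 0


Start: x^2 + 40x + 319 = 0
Move constant: x^2 + 40x = -319
Half of 40 is 20, squared is 400
Add 400 to both sides: x^2 + 40x + 400 = 81
(x + 20)^2 = 81
x + 20 = ±9
x = -20 + 9 = -11 or x = -20 - 9 = -29

x = -29, x = -11


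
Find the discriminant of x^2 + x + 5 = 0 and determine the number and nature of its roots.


For ax^2 + bx + c = 0, discriminant D = b^2 - 4ac
Here a = 1, b = 1, c = 5
D = (1)^2 - 4(1)(5) = 1 - 20 = -19

D = -19 < 0
The equation has no real roots (2 complex conjugate roots).

Discriminant = -19, no real roots (2 complex conjugate roots)


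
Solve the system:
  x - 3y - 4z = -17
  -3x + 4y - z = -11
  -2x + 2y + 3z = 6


Using Cramer's rule. Expand each determinant along the first row.
D  = 1*[4*3 - (-1)*2] - (-3)*[(-3)*3 - (-1)*(-2)] + (-4)*[(-3)*2 - 4*(-2)]
  = 1*(14) - (-3)*(-11) + (-4)*(2) = -27
Dx = (-17)*[4*3 - (-1)*2] - (-3)*[(-11)*3 - (-1)*6] + (-4)*[(-11)*2 - 4*6]
  = (-17)*(14) - (-3)*(-27) + (-4)*(-46) = -135
Dy = 1*[(-11)*3 - (-1)*6] - (-17)*[(-3)*3 - (-1)*(-2)] + (-4)*[(-3)*6 - (-11)*(-2)]
  = 1*(-27) - (-17)*(-11) + (-4)*(-40) = -54
Dz = 1*[4*6 - (-11)*2] - (-3)*[(-3)*6 - (-11)*(-2)] + (-17)*[(-3)*2 - 4*(-2)]
  = 1*(46) - (-3)*(-40) + (-17)*(2) = -108
x = Dx/D = -135/-27 = 5, y = Dy/D = -54/-27 = 2, z = Dz/D = -108/-27 = 4
Check eq1: (1)(5) + (-3)(2) + (-4)(4) = -17 = -17 ✓
Check eq2: (-3)(5) + (4)(2) + (-1)(4) = -11 = -11 ✓
Check eq3: (-2)(5) + (2)(2) + (3)(4) = 6 = 6 ✓

x = 5, y = 2, z = 4


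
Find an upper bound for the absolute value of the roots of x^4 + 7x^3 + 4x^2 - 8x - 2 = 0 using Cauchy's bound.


Cauchy's bound: all roots r satisfy |r| <= 1 + max(|a_i/a_n|) for i = 0,...,n-1
where a_n is the leading coefficient.

Coefficients: [1, 7, 4, -8, -2]
Leading coefficient a_n = 1
Ratios |a_i/a_n|: 7, 4, 8, 2
Maximum ratio: 8
Cauchy's bound: |r| <= 1 + 8 = 9

Upper bound = 9


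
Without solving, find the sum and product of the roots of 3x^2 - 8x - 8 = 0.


By Vieta's formulas for ax^2 + bx + c = 0:
  Sum of roots = -b/a
  Product of roots = c/a

Here a = 3, b = -8, c = -8
Sum = -(-8)/3 = 8/3
Product = -8/3 = -8/3

Sum = 8/3, Product = -8/3


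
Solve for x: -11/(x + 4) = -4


Multiply both sides by (x + 4): -11 = -4(x + 4)
Distribute: -11 = -4x - 16
-4x = -11 + 16 = 5
x = -5/4

x = -5/4


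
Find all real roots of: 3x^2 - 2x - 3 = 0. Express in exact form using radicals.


Using the quadratic formula: x = (-b ± sqrt(b^2 - 4ac)) / (2a)
Here a = 3, b = -2, c = -3
Discriminant = b^2 - 4ac = (-2)^2 - 4(3)(-3) = 4 + 36 = 40
Since discriminant = 40 > 0, there are two real roots.
x = (2 ± 2*sqrt(10)) / 6
Simplifying: x = (1 ± sqrt(10)) / 3
Numerically: x ≈ 1.3874 or x ≈ -0.7208

x = (1 + sqrt(10)) / 3 or x = (1 - sqrt(10)) / 3


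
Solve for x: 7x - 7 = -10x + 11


Starting with: 7x - 7 = -10x + 11
Move all x terms to left: (7 + 10)x = 11 + 7
Simplify: 17x = 18
Divide both sides by 17: x = 18/17

x = 18/17


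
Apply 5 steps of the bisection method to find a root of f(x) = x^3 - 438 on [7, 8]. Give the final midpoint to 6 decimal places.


f(x) = x^3 - 438
f(7) = -95 < 0
f(8) = 74 > 0

Step 1: midpoint = (7.000000 + 8.000000)/2 = 7.500000
  f(7.500000) = -16.125000
  f(mid) < 0, so root is in [7.500000, 8.000000]

Step 2: midpoint = (7.500000 + 8.000000)/2 = 7.750000
  f(7.750000) = 27.484375
  f(mid) > 0, so root is in [7.500000, 7.750000]

Step 3: midpoint = (7.500000 + 7.750000)/2 = 7.625000
  f(7.625000) = 5.322266
  f(mid) > 0, so root is in [7.500000, 7.625000]

Step 4: midpoint = (7.500000 + 7.625000)/2 = 7.562500
  f(7.562500) = -5.489990
  f(mid) < 0, so root is in [7.562500, 7.625000]

Step 5: midpoint = (7.562500 + 7.625000)/2 = 7.593750
  f(7.593750) = -0.106110
  f(mid) < 0, so root is in [7.593750, 7.625000]

midpoint = 7.593750


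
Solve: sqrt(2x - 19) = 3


Square both sides: 2x - 19 = 3^2 = 9
2x = 9 + 19 = 28
x = 14
Check: sqrt(2*14 - 19) = sqrt(9) = 3 ✓

x = 14


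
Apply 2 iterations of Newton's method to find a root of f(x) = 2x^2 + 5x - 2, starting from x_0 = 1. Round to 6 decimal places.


Newton's method: x_(n+1) = x_n - f(x_n)/f'(x_n)
f(x) = 2x^2 + 5x - 2
f'(x) = 4x + 5

Iteration 1:
  f(1.000000) = 5.000000
  f'(1.000000) = 9.000000
  x_1 = 1.000000 - (5.000000)/(9.000000) = 0.444444

Iteration 2:
  f(0.444444) = 0.617284
  f'(0.444444) = 6.777778
  x_2 = 0.444444 - (0.617284)/(6.777778) = 0.353370

x_2 = 0.353370


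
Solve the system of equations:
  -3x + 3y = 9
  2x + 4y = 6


Using Cramer's rule:
Determinant D = (-3)(4) - (2)(3) = -12 - 6 = -18
Dx = (9)(4) - (6)(3) = 36 - 18 = 18
Dy = (-3)(6) - (2)(9) = -18 - 18 = -36
x = Dx/D = 18/-18 = -1
y = Dy/D = -36/-18 = 2

x = -1, y = 2


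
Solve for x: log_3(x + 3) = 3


Convert to exponential form: x + 3 = 3^3 = 27
x = 27 - 3 = 24
Check: log_3(24 + 3) = log_3(27) = log_3(27) = 3 ✓

x = 24


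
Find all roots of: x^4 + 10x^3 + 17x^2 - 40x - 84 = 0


Let p(x) = x^4 + 10x^3 + 17x^2 - 40x - 84. By the rational root theorem (leading coefficient 1), any rational root is an integer divisor of 84: try ±1, ±2, ... in turn.
Test x = 1: value = -96 ≠ 0.
Test x = -1: value = -36 ≠ 0.
Test x = 2: value = 0 ✓, so (x - 2) is a factor.
Synthetic division by (x - 2): bring down 1; 1(2) + 10 = 12; 12(2) + 17 = 41; 41(2) - 40 = 42; 42(2) - 84 = 0 → quotient x^3 + 12x^2 + 41x + 42, remainder 0.
Continue with the quotient x^3 + 12x^2 + 41x + 42 (candidates must divide 42; re-test x = 2 first in case it repeats).
Test x = 2: value = 180 ≠ 0.
Test x = -2: value = 0 ✓, so (x + 2) is a factor.
Synthetic division by (x + 2): bring down 1; 1(-2) + 12 = 10; 10(-2) + 41 = 21; 21(-2) + 42 = 0 → quotient x^2 + 10x + 21, remainder 0.
Solve the quadratic x^2 + 10x + 21 = 0: discriminant = 10^2 - 4(1)(21) = 100 - 84 = 16.
sqrt(16) = 4, so x = (-10 ± 4)/2: x = -3 or x = -7.
Collecting all roots found:

x = -7, x = -3, x = -2, x = 2


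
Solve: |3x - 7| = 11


An absolute value equation |expr| = 11 gives two cases:
Case 1: 3x - 7 = 11
  3x = 18, so x = 6
Case 2: 3x - 7 = -11
  3x = -4, so x = -4/3

x = -4/3, x = 6


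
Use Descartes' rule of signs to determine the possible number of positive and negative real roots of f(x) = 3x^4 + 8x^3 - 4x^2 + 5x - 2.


Descartes' rule of signs:

For positive roots, count sign changes in f(x) = 3x^4 + 8x^3 - 4x^2 + 5x - 2:
Signs of coefficients: +, +, -, +, -
Number of sign changes: 3
Possible positive real roots: 3, 1

For negative roots, examine f(-x) = 3x^4 - 8x^3 - 4x^2 - 5x - 2:
Signs of coefficients: +, -, -, -, -
Number of sign changes: 1
Possible negative real roots: 1

Positive roots: 3 or 1; Negative roots: 1


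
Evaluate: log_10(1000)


We need the exponent such that 10^? = 1000
10^3 = 1000
Therefore log_10(1000) = 3

3


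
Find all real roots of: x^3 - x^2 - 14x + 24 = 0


Let p(x) = x^3 - x^2 - 14x + 24. By the rational root theorem (leading coefficient 1), any rational root is an integer divisor of 24: try ±1, ±2, ... in turn.
Test x = 1: value = 10 ≠ 0.
Test x = -1: value = 36 ≠ 0.
Test x = 2: value = 0 ✓, so (x - 2) is a factor.
Synthetic division by (x - 2): bring down 1; 1(2) - 1 = 1; 1(2) - 14 = -12; (-12)(2) + 24 = 0 → quotient x^2 + x - 12, remainder 0.
Solve the quadratic x^2 + x - 12 = 0: discriminant = 1^2 - 4(1)(-12) = 1 + 48 = 49.
sqrt(49) = 7, so x = (-1 ± 7)/2: x = 3 or x = -4.

x = -4, x = 2, x = 3


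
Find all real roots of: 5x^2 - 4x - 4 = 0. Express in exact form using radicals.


Using the quadratic formula: x = (-b ± sqrt(b^2 - 4ac)) / (2a)
Here a = 5, b = -4, c = -4
Discriminant = b^2 - 4ac = (-4)^2 - 4(5)(-4) = 16 + 80 = 96
Since discriminant = 96 > 0, there are two real roots.
x = (4 ± 4*sqrt(6)) / 10
Simplifying: x = (2 ± 2*sqrt(6)) / 5
Numerically: x ≈ 1.3798 or x ≈ -0.5798

x = (2 + 2*sqrt(6)) / 5 or x = (2 - 2*sqrt(6)) / 5


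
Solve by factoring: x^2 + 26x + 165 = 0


We need two numbers that multiply to 165 and add to 26.
Those numbers are 11 and 15 (since 11 * 15 = 165 and 11 + 15 = 26).
So x^2 + 26x + 165 = (x + 11)(x + 15) = 0
Setting each factor to zero: x = -11 or x = -15

x = -15, x = -11


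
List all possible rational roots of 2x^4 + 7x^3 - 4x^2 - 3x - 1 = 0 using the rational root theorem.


Rational root theorem: possible roots are ±p/q where:
  p divides the constant term (-1): p ∈ {1}
  q divides the leading coefficient (2): q ∈ {1, 2}

All possible rational roots: -1, -1/2, 1/2, 1

-1, -1/2, 1/2, 1


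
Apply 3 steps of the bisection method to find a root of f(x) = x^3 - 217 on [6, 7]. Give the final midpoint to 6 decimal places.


f(x) = x^3 - 217
f(6) = -1 < 0
f(7) = 126 > 0

Step 1: midpoint = (6.000000 + 7.000000)/2 = 6.500000
  f(6.500000) = 57.625000
  f(mid) > 0, so root is in [6.000000, 6.500000]

Step 2: midpoint = (6.000000 + 6.500000)/2 = 6.250000
  f(6.250000) = 27.140625
  f(mid) > 0, so root is in [6.000000, 6.250000]

Step 3: midpoint = (6.000000 + 6.250000)/2 = 6.125000
  f(6.125000) = 12.783203
  f(mid) > 0, so root is in [6.000000, 6.125000]

midpoint = 6.125000


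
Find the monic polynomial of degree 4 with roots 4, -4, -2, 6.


A monic polynomial with roots 4, -4, -2, 6 is:
p(x) = (x - 4)(x + 4)(x + 2)(x - 6)
After multiplying by (x - 4): x - 4
After multiplying by (x + 4): x^2 - 16
After multiplying by (x + 2): x^3 + 2x^2 - 16x - 32
After multiplying by (x - 6): x^4 - 4x^3 - 28x^2 + 64x + 192

x^4 - 4x^3 - 28x^2 + 64x + 192


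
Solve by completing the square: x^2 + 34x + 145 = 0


Start: x^2 + 34x + 145 = 0
Move constant: x^2 + 34x = -145
Half of 34 is 17, squared is 289
Add 289 to both sides: x^2 + 34x + 289 = 144
(x + 17)^2 = 144
x + 17 = ±12
x = -17 + 12 = -5 or x = -17 - 12 = -29

x = -29, x = -5


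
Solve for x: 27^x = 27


Express both sides with the same base.
27 = 27^1
Since the bases match: x = 1

x = 1


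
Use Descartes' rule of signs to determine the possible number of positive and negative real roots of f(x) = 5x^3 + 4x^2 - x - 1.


Descartes' rule of signs:

For positive roots, count sign changes in f(x) = 5x^3 + 4x^2 - x - 1:
Signs of coefficients: +, +, -, -
Number of sign changes: 1
Possible positive real roots: 1

For negative roots, examine f(-x) = -5x^3 + 4x^2 + x - 1:
Signs of coefficients: -, +, +, -
Number of sign changes: 2
Possible negative real roots: 2, 0

Positive roots: 1; Negative roots: 2 or 0


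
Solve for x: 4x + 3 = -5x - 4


Starting with: 4x + 3 = -5x - 4
Move all x terms to left: (4 + 5)x = -4 - 3
Simplify: 9x = -7
Divide both sides by 9: x = -7/9

x = -7/9


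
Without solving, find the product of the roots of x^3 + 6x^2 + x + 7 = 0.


By Vieta's formulas for x^3 + bx^2 + cx + d = 0:
  r1 + r2 + r3 = -b/a = -6
  r1*r2 + r1*r3 + r2*r3 = c/a = 1
  r1*r2*r3 = -d/a = -7


Product = -7


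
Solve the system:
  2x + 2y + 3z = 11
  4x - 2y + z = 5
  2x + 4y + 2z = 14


Using Cramer's rule. Expand each determinant along the first row.
D  = 2*[(-2)*2 - 1*4] - 2*[4*2 - 1*2] + 3*[4*4 - (-2)*2]
  = 2*(-8) - 2*(6) + 3*(20) = 32
Dx = 11*[(-2)*2 - 1*4] - 2*[5*2 - 1*14] + 3*[5*4 - (-2)*14]
  = 11*(-8) - 2*(-4) + 3*(48) = 64
Dy = 2*[5*2 - 1*14] - 11*[4*2 - 1*2] + 3*[4*14 - 5*2]
  = 2*(-4) - 11*(6) + 3*(46) = 64
Dz = 2*[(-2)*14 - 5*4] - 2*[4*14 - 5*2] + 11*[4*4 - (-2)*2]
  = 2*(-48) - 2*(46) + 11*(20) = 32
x = Dx/D = 64/32 = 2, y = Dy/D = 64/32 = 2, z = Dz/D = 32/32 = 1
Check eq1: (2)(2) + (2)(2) + (3)(1) = 11 = 11 ✓
Check eq2: (4)(2) + (-2)(2) + (1)(1) = 5 = 5 ✓
Check eq3: (2)(2) + (4)(2) + (2)(1) = 14 = 14 ✓

x = 2, y = 2, z = 1


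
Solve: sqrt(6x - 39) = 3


Square both sides: 6x - 39 = 3^2 = 9
6x = 9 + 39 = 48
x = 8
Check: sqrt(6*8 - 39) = sqrt(9) = 3 ✓

x = 8


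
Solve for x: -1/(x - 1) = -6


Multiply both sides by (x - 1): -1 = -6(x - 1)
Distribute: -1 = -6x + 6
-6x = -1 - 6 = -7
x = 7/6

x = 7/6


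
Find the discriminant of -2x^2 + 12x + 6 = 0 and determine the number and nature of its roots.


For ax^2 + bx + c = 0, discriminant D = b^2 - 4ac
Here a = -2, b = 12, c = 6
D = (12)^2 - 4(-2)(6) = 144 + 48 = 192

D = 192 > 0 but not a perfect square
The equation has 2 distinct real irrational roots.

Discriminant = 192, 2 distinct real irrational roots


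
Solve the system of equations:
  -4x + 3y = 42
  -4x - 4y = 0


Using Cramer's rule:
Determinant D = (-4)(-4) - (-4)(3) = 16 + 12 = 28
Dx = (42)(-4) - (0)(3) = -168 - 0 = -168
Dy = (-4)(0) - (-4)(42) = 0 + 168 = 168
x = Dx/D = -168/28 = -6
y = Dy/D = 168/28 = 6

x = -6, y = 6


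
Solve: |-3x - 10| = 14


An absolute value equation |expr| = 14 gives two cases:
Case 1: -3x - 10 = 14
  -3x = 24, so x = -8
Case 2: -3x - 10 = -14
  -3x = -4, so x = 4/3

x = -8, x = 4/3


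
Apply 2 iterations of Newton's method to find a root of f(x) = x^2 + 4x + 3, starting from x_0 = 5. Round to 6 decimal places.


Newton's method: x_(n+1) = x_n - f(x_n)/f'(x_n)
f(x) = x^2 + 4x + 3
f'(x) = 2x + 4

Iteration 1:
  f(5.000000) = 48.000000
  f'(5.000000) = 14.000000
  x_1 = 5.000000 - (48.000000)/(14.000000) = 1.571429

Iteration 2:
  f(1.571429) = 11.755102
  f'(1.571429) = 7.142857
  x_2 = 1.571429 - (11.755102)/(7.142857) = -0.074286

x_2 = -0.074286


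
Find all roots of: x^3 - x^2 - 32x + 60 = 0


Let p(x) = x^3 - x^2 - 32x + 60. By the rational root theorem (leading coefficient 1), any rational root is an integer divisor of 60: try ±1, ±2, ... in turn.
Test x = 1: value = 28 ≠ 0.
Test x = -1: value = 90 ≠ 0.
Test x = 2: value = 0 ✓, so (x - 2) is a factor.
Synthetic division by (x - 2): bring down 1; 1(2) - 1 = 1; 1(2) - 32 = -30; (-30)(2) + 60 = 0 → quotient x^2 + x - 30, remainder 0.
Solve the quadratic x^2 + x - 30 = 0: discriminant = 1^2 - 4(1)(-30) = 1 + 120 = 121.
sqrt(121) = 11, so x = (-1 ± 11)/2: x = 5 or x = -6.
Collecting all roots found:

x = -6, x = 2, x = 5


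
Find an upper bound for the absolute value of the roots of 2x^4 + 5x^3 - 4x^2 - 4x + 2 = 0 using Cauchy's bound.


Cauchy's bound: all roots r satisfy |r| <= 1 + max(|a_i/a_n|) for i = 0,...,n-1
where a_n is the leading coefficient.

Coefficients: [2, 5, -4, -4, 2]
Leading coefficient a_n = 2
Ratios |a_i/a_n|: 5/2, 2, 2, 1
Maximum ratio: 5/2
Cauchy's bound: |r| <= 1 + 5/2 = 7/2

Upper bound = 7/2


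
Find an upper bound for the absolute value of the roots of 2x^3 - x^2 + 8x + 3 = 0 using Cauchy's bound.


Cauchy's bound: all roots r satisfy |r| <= 1 + max(|a_i/a_n|) for i = 0,...,n-1
where a_n is the leading coefficient.

Coefficients: [2, -1, 8, 3]
Leading coefficient a_n = 2
Ratios |a_i/a_n|: 1/2, 4, 3/2
Maximum ratio: 4
Cauchy's bound: |r| <= 1 + 4 = 5

Upper bound = 5


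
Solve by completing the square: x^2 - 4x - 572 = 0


Start: x^2 - 4x - 572 = 0
Move constant: x^2 - 4x = 572
Half of -4 is -2, squared is 4
Add 4 to both sides: x^2 - 4x + 4 = 576
(x - 2)^2 = 576
x - 2 = ±24
x = 2 + 24 = 26 or x = 2 - 24 = -22

x = -22, x = 26


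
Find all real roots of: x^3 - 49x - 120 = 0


Let p(x) = x^3 - 49x - 120. By the rational root theorem (leading coefficient 1), any rational root is an integer divisor of 120: try ±1, ±2, ... in turn.
Test x = 1: value = -168 ≠ 0.
Test x = -1: value = -72 ≠ 0.
Test x = 2: value = -210 ≠ 0.
Test x = -2: value = -30 ≠ 0.
Test x = 3: value = -240 ≠ 0.
Test x = -3: value = 0 ✓, so (x + 3) is a factor.
Synthetic division by (x + 3): bring down 1; 1(-3) + 0 = -3; (-3)(-3) - 49 = -40; (-40)(-3) - 120 = 0 → quotient x^2 - 3x - 40, remainder 0.
Solve the quadratic x^2 - 3x - 40 = 0: discriminant = (-3)^2 - 4(1)(-40) = 9 + 160 = 169.
sqrt(169) = 13, so x = (3 ± 13)/2: x = 8 or x = -5.

x = -5, x = -3, x = 8


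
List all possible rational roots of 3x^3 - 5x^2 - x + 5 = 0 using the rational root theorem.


Rational root theorem: possible roots are ±p/q where:
  p divides the constant term (5): p ∈ {1, 5}
  q divides the leading coefficient (3): q ∈ {1, 3}

All possible rational roots: -5, -5/3, -1, -1/3, 1/3, 1, 5/3, 5

-5, -5/3, -1, -1/3, 1/3, 1, 5/3, 5


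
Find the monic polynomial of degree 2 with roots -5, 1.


A monic polynomial with roots -5, 1 is:
p(x) = (x + 5)(x - 1)
After multiplying by (x + 5): x + 5
After multiplying by (x - 1): x^2 + 4x - 5

x^2 + 4x - 5


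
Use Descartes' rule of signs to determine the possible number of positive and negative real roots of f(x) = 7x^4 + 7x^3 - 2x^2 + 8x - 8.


Descartes' rule of signs:

For positive roots, count sign changes in f(x) = 7x^4 + 7x^3 - 2x^2 + 8x - 8:
Signs of coefficients: +, +, -, +, -
Number of sign changes: 3
Possible positive real roots: 3, 1

For negative roots, examine f(-x) = 7x^4 - 7x^3 - 2x^2 - 8x - 8:
Signs of coefficients: +, -, -, -, -
Number of sign changes: 1
Possible negative real roots: 1

Positive roots: 3 or 1; Negative roots: 1


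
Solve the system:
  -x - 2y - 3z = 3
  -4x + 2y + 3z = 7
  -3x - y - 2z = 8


Using Cramer's rule. Expand each determinant along the first row.
D  = (-1)*[2*(-2) - 3*(-1)] - (-2)*[(-4)*(-2) - 3*(-3)] + (-3)*[(-4)*(-1) - 2*(-3)]
  = (-1)*(-1) - (-2)*(17) + (-3)*(10) = 5
Dx = 3*[2*(-2) - 3*(-1)] - (-2)*[7*(-2) - 3*8] + (-3)*[7*(-1) - 2*8]
  = 3*(-1) - (-2)*(-38) + (-3)*(-23) = -10
Dy = (-1)*[7*(-2) - 3*8] - 3*[(-4)*(-2) - 3*(-3)] + (-3)*[(-4)*8 - 7*(-3)]
  = (-1)*(-38) - 3*(17) + (-3)*(-11) = 20
Dz = (-1)*[2*8 - 7*(-1)] - (-2)*[(-4)*8 - 7*(-3)] + 3*[(-4)*(-1) - 2*(-3)]
  = (-1)*(23) - (-2)*(-11) + 3*(10) = -15
x = Dx/D = -10/5 = -2, y = Dy/D = 20/5 = 4, z = Dz/D = -15/5 = -3
Check eq1: (-1)(-2) + (-2)(4) + (-3)(-3) = 3 = 3 ✓
Check eq2: (-4)(-2) + (2)(4) + (3)(-3) = 7 = 7 ✓
Check eq3: (-3)(-2) + (-1)(4) + (-2)(-3) = 8 = 8 ✓

x = -2, y = 4, z = -3


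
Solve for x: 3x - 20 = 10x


Starting with: 3x - 20 = 10x
Move all x terms to left: (3 - 10)x = 0 + 20
Simplify: -7x = 20
Divide both sides by -7: x = -20/7

x = -20/7


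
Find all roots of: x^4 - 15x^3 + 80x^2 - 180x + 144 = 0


Let p(x) = x^4 - 15x^3 + 80x^2 - 180x + 144. By the rational root theorem (leading coefficient 1), any rational root is an integer divisor of 144: try ±1, ±2, ... in turn.
Test x = 1: value = 30 ≠ 0.
Test x = -1: value = 420 ≠ 0.
Test x = 2: value = 0 ✓, so (x - 2) is a factor.
Synthetic division by (x - 2): bring down 1; 1(2) - 15 = -13; (-13)(2) + 80 = 54; 54(2) - 180 = -72; (-72)(2) + 144 = 0 → quotient x^3 - 13x^2 + 54x - 72, remainder 0.
Continue with the quotient x^3 - 13x^2 + 54x - 72 (candidates must divide 72; re-test x = 2 first in case it repeats).
Test x = 2: value = -8 ≠ 0.
Test x = -2: value = -240 ≠ 0.
Test x = 3: value = 0 ✓, so (x - 3) is a factor.
Synthetic division by (x - 3): bring down 1; 1(3) - 13 = -10; (-10)(3) + 54 = 24; 24(3) - 72 = 0 → quotient x^2 - 10x + 24, remainder 0.
Solve the quadratic x^2 - 10x + 24 = 0: discriminant = (-10)^2 - 4(1)(24) = 100 - 96 = 4.
sqrt(4) = 2, so x = (10 ± 2)/2: x = 6 or x = 4.
Collecting all roots found:

x = 2, x = 3, x = 4, x = 6


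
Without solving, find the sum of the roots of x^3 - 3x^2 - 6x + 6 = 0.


By Vieta's formulas for x^3 + bx^2 + cx + d = 0:
  r1 + r2 + r3 = -b/a = 3
  r1*r2 + r1*r3 + r2*r3 = c/a = -6
  r1*r2*r3 = -d/a = -6


Sum = 3


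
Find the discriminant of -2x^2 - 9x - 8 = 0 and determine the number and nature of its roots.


For ax^2 + bx + c = 0, discriminant D = b^2 - 4ac
Here a = -2, b = -9, c = -8
D = (-9)^2 - 4(-2)(-8) = 81 - 64 = 17

D = 17 > 0 but not a perfect square
The equation has 2 distinct real irrational roots.

Discriminant = 17, 2 distinct real irrational roots


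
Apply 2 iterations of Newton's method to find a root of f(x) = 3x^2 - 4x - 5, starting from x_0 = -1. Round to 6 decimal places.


Newton's method: x_(n+1) = x_n - f(x_n)/f'(x_n)
f(x) = 3x^2 - 4x - 5
f'(x) = 6x - 4

Iteration 1:
  f(-1.000000) = 2.000000
  f'(-1.000000) = -10.000000
  x_1 = -1.000000 - (2.000000)/(-10.000000) = -0.800000

Iteration 2:
  f(-0.800000) = 0.120000
  f'(-0.800000) = -8.800000
  x_2 = -0.800000 - (0.120000)/(-8.800000) = -0.786364

x_2 = -0.786364


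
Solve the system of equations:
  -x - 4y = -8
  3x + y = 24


Using Cramer's rule:
Determinant D = (-1)(1) - (3)(-4) = -1 + 12 = 11
Dx = (-8)(1) - (24)(-4) = -8 + 96 = 88
Dy = (-1)(24) - (3)(-8) = -24 + 24 = 0
x = Dx/D = 88/11 = 8
y = Dy/D = 0/11 = 0

x = 8, y = 0


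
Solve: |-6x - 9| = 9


An absolute value equation |expr| = 9 gives two cases:
Case 1: -6x - 9 = 9
  -6x = 18, so x = -3
Case 2: -6x - 9 = -9
  -6x = 0, so x = 0

x = -3, x = 0


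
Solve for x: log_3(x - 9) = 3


Convert to exponential form: x - 9 = 3^3 = 27
x = 27 + 9 = 36
Check: log_3(36 - 9) = log_3(27) = log_3(27) = 3 ✓

x = 36


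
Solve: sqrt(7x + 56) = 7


Square both sides: 7x + 56 = 7^2 = 49
7x = 49 - 56 = -7
x = -1
Check: sqrt(7*(-1) + 56) = sqrt(49) = 7 ✓

x = -1


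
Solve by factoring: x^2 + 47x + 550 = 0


We need two numbers that multiply to 550 and add to 47.
Those numbers are 25 and 22 (since 25 * 22 = 550 and 25 + 22 = 47).
So x^2 + 47x + 550 = (x + 25)(x + 22) = 0
Setting each factor to zero: x = -25 or x = -22

x = -25, x = -22


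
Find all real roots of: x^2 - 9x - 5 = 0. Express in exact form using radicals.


Using the quadratic formula: x = (-b ± sqrt(b^2 - 4ac)) / (2a)
Here a = 1, b = -9, c = -5
Discriminant = b^2 - 4ac = (-9)^2 - 4(1)(-5) = 81 + 20 = 101
Since discriminant = 101 > 0, there are two real roots.
x = (9 ± sqrt(101)) / 2
Numerically: x ≈ 9.5249 or x ≈ -0.5249

x = (9 + sqrt(101)) / 2 or x = (9 - sqrt(101)) / 2


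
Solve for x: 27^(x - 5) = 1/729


Express both sides with the same base.
1/729 = 27^(-2)
Since the bases match, equate exponents: x - 5 = -2
So x = -2 - (-5) = 3

x = 3


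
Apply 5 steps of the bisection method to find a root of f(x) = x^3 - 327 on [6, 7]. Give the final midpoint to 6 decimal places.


f(x) = x^3 - 327
f(6) = -111 < 0
f(7) = 16 > 0

Step 1: midpoint = (6.000000 + 7.000000)/2 = 6.500000
  f(6.500000) = -52.375000
  f(mid) < 0, so root is in [6.500000, 7.000000]

Step 2: midpoint = (6.500000 + 7.000000)/2 = 6.750000
  f(6.750000) = -19.453125
  f(mid) < 0, so root is in [6.750000, 7.000000]

Step 3: midpoint = (6.750000 + 7.000000)/2 = 6.875000
  f(6.875000) = -2.048828
  f(mid) < 0, so root is in [6.875000, 7.000000]

Step 4: midpoint = (6.875000 + 7.000000)/2 = 6.937500
  f(6.937500) = 6.894287
  f(mid) > 0, so root is in [6.875000, 6.937500]

Step 5: midpoint = (6.875000 + 6.937500)/2 = 6.906250
  f(6.906250) = 2.402496
  f(mid) > 0, so root is in [6.875000, 6.906250]

midpoint = 6.906250


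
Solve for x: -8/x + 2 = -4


Subtract 2 from both sides: -8/x = -6
Multiply both sides by x: -8 = -6 * x
Divide by -6: x = 4/3

x = 4/3


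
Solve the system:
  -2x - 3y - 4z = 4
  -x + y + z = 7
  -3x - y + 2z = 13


Using Cramer's rule. Expand each determinant along the first row.
D  = (-2)*[1*2 - 1*(-1)] - (-3)*[(-1)*2 - 1*(-3)] + (-4)*[(-1)*(-1) - 1*(-3)]
  = (-2)*(3) - (-3)*(1) + (-4)*(4) = -19
Dx = 4*[1*2 - 1*(-1)] - (-3)*[7*2 - 1*13] + (-4)*[7*(-1) - 1*13]
  = 4*(3) - (-3)*(1) + (-4)*(-20) = 95
Dy = (-2)*[7*2 - 1*13] - 4*[(-1)*2 - 1*(-3)] + (-4)*[(-1)*13 - 7*(-3)]
  = (-2)*(1) - 4*(1) + (-4)*(8) = -38
Dz = (-2)*[1*13 - 7*(-1)] - (-3)*[(-1)*13 - 7*(-3)] + 4*[(-1)*(-1) - 1*(-3)]
  = (-2)*(20) - (-3)*(8) + 4*(4) = 0
x = Dx/D = 95/-19 = -5, y = Dy/D = -38/-19 = 2, z = Dz/D = 0/-19 = 0
Check eq1: (-2)(-5) + (-3)(2) + (-4)(0) = 4 = 4 ✓
Check eq2: (-1)(-5) + (1)(2) + (1)(0) = 7 = 7 ✓
Check eq3: (-3)(-5) + (-1)(2) + (2)(0) = 13 = 13 ✓

x = -5, y = 2, z = 0


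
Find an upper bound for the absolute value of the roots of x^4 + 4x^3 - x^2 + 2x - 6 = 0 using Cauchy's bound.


Cauchy's bound: all roots r satisfy |r| <= 1 + max(|a_i/a_n|) for i = 0,...,n-1
where a_n is the leading coefficient.

Coefficients: [1, 4, -1, 2, -6]
Leading coefficient a_n = 1
Ratios |a_i/a_n|: 4, 1, 2, 6
Maximum ratio: 6
Cauchy's bound: |r| <= 1 + 6 = 7

Upper bound = 7


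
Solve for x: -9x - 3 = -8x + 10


Starting with: -9x - 3 = -8x + 10
Move all x terms to left: (-9 + 8)x = 10 + 3
Simplify: -x = 13
Divide both sides by -1: x = -13

x = -13


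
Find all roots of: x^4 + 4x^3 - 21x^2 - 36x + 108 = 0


Let p(x) = x^4 + 4x^3 - 21x^2 - 36x + 108. By the rational root theorem (leading coefficient 1), any rational root is an integer divisor of 108: try ±1, ±2, ... in turn.
Test x = 1: value = 56 ≠ 0.
Test x = -1: value = 120 ≠ 0.
Test x = 2: value = 0 ✓, so (x - 2) is a factor.
Synthetic division by (x - 2): bring down 1; 1(2) + 4 = 6; 6(2) - 21 = -9; (-9)(2) - 36 = -54; (-54)(2) + 108 = 0 → quotient x^3 + 6x^2 - 9x - 54, remainder 0.
Continue with the quotient x^3 + 6x^2 - 9x - 54 (candidates must divide 54; re-test x = 2 first in case it repeats).
Test x = 2: value = -40 ≠ 0.
Test x = -2: value = -20 ≠ 0.
Test x = 3: value = 0 ✓, so (x - 3) is a factor.
Synthetic division by (x - 3): bring down 1; 1(3) + 6 = 9; 9(3) - 9 = 18; 18(3) - 54 = 0 → quotient x^2 + 9x + 18, remainder 0.
Solve the quadratic x^2 + 9x + 18 = 0: discriminant = 9^2 - 4(1)(18) = 81 - 72 = 9.
sqrt(9) = 3, so x = (-9 ± 3)/2: x = -3 or x = -6.
Collecting all roots found:

x = -6, x = -3, x = 2, x = 3


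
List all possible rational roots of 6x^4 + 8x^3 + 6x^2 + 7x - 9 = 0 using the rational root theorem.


Rational root theorem: possible roots are ±p/q where:
  p divides the constant term (-9): p ∈ {1, 3, 9}
  q divides the leading coefficient (6): q ∈ {1, 2, 3, 6}

All possible rational roots: -9, -9/2, -3, -3/2, -1, -1/2, -1/3, -1/6, 1/6, 1/3, 1/2, 1, 3/2, 3, 9/2, 9

-9, -9/2, -3, -3/2, -1, -1/2, -1/3, -1/6, 1/6, 1/3, 1/2, 1, 3/2, 3, 9/2, 9


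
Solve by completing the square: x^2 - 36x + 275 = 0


Start: x^2 - 36x + 275 = 0
Move constant: x^2 - 36x = -275
Half of -36 is -18, squared is 324
Add 324 to both sides: x^2 - 36x + 324 = 49
(x - 18)^2 = 49
x - 18 = ±7
x = 18 + 7 = 25 or x = 18 - 7 = 11

x = 11, x = 25


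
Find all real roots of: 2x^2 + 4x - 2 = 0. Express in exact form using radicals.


Using the quadratic formula: x = (-b ± sqrt(b^2 - 4ac)) / (2a)
Here a = 2, b = 4, c = -2
Discriminant = b^2 - 4ac = 4^2 - 4(2)(-2) = 16 + 16 = 32
Since discriminant = 32 > 0, there are two real roots.
x = (-4 ± 4*sqrt(2)) / 4
Simplifying: x = -1 ± sqrt(2)
Numerically: x ≈ 0.4142 or x ≈ -2.4142

x = -1 + sqrt(2) or x = -1 - sqrt(2)


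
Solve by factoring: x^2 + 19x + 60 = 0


We need two numbers that multiply to 60 and add to 19.
Those numbers are 4 and 15 (since 4 * 15 = 60 and 4 + 15 = 19).
So x^2 + 19x + 60 = (x + 4)(x + 15) = 0
Setting each factor to zero: x = -4 or x = -15

x = -15, x = -4


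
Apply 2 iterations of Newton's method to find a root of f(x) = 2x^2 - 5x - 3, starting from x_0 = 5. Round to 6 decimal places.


Newton's method: x_(n+1) = x_n - f(x_n)/f'(x_n)
f(x) = 2x^2 - 5x - 3
f'(x) = 4x - 5

Iteration 1:
  f(5.000000) = 22.000000
  f'(5.000000) = 15.000000
  x_1 = 5.000000 - (22.000000)/(15.000000) = 3.533333

Iteration 2:
  f(3.533333) = 4.302222
  f'(3.533333) = 9.133333
  x_2 = 3.533333 - (4.302222)/(9.133333) = 3.062287

x_2 = 3.062287


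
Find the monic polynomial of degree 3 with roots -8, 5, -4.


A monic polynomial with roots -8, 5, -4 is:
p(x) = (x + 8)(x - 5)(x + 4)
After multiplying by (x + 8): x + 8
After multiplying by (x - 5): x^2 + 3x - 40
After multiplying by (x + 4): x^3 + 7x^2 - 28x - 160

x^3 + 7x^2 - 28x - 160


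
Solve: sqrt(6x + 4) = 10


Square both sides: 6x + 4 = 10^2 = 100
6x = 100 - 4 = 96
x = 16
Check: sqrt(6*16 + 4) = sqrt(100) = 10 ✓

x = 16


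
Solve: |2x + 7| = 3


An absolute value equation |expr| = 3 gives two cases:
Case 1: 2x + 7 = 3
  2x = -4, so x = -2
Case 2: 2x + 7 = -3
  2x = -10, so x = -5

x = -5, x = -2


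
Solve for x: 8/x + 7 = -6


Subtract 7 from both sides: 8/x = -13
Multiply both sides by x: 8 = -13 * x
Divide by -13: x = -8/13

x = -8/13


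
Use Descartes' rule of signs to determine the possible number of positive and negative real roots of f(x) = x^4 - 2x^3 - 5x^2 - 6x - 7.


Descartes' rule of signs:

For positive roots, count sign changes in f(x) = x^4 - 2x^3 - 5x^2 - 6x - 7:
Signs of coefficients: +, -, -, -, -
Number of sign changes: 1
Possible positive real roots: 1

For negative roots, examine f(-x) = x^4 + 2x^3 - 5x^2 + 6x - 7:
Signs of coefficients: +, +, -, +, -
Number of sign changes: 3
Possible negative real roots: 3, 1

Positive roots: 1; Negative roots: 3 or 1


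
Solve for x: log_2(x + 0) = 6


Convert to exponential form: x + 0 = 2^6 = 64
x = 64 - 0 = 64
Check: log_2(64 + 0) = log_2(64) = log_2(64) = 6 ✓

x = 64


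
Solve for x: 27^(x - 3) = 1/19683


Express both sides with the same base.
1/19683 = 27^(-3)
Since the bases match, equate exponents: x - 3 = -3
So x = -3 - (-3) = 0

x = 0


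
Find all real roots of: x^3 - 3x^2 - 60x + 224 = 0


Let p(x) = x^3 - 3x^2 - 60x + 224. By the rational root theorem (leading coefficient 1), any rational root is an integer divisor of 224: try ±1, ±2, ... in turn.
Test x = 1: value = 162 ≠ 0.
Test x = -1: value = 280 ≠ 0.
Test x = 2: value = 100 ≠ 0.
Test x = -2: value = 324 ≠ 0.
Test x = 4: value = 0 ✓, so (x - 4) is a factor.
Synthetic division by (x - 4): bring down 1; 1(4) - 3 = 1; 1(4) - 60 = -56; (-56)(4) + 224 = 0 → quotient x^2 + x - 56, remainder 0.
Solve the quadratic x^2 + x - 56 = 0: discriminant = 1^2 - 4(1)(-56) = 1 + 224 = 225.
sqrt(225) = 15, so x = (-1 ± 15)/2: x = 7 or x = -8.

x = -8, x = 4, x = 7


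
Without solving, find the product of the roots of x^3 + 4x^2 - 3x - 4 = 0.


By Vieta's formulas for x^3 + bx^2 + cx + d = 0:
  r1 + r2 + r3 = -b/a = -4
  r1*r2 + r1*r3 + r2*r3 = c/a = -3
  r1*r2*r3 = -d/a = 4


Product = 4


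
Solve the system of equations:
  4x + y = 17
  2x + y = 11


Using Cramer's rule:
Determinant D = (4)(1) - (2)(1) = 4 - 2 = 2
Dx = (17)(1) - (11)(1) = 17 - 11 = 6
Dy = (4)(11) - (2)(17) = 44 - 34 = 10
x = Dx/D = 6/2 = 3
y = Dy/D = 10/2 = 5

x = 3, y = 5


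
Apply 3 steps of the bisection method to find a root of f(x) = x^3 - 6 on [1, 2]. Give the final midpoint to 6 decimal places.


f(x) = x^3 - 6
f(1) = -5 < 0
f(2) = 2 > 0

Step 1: midpoint = (1.000000 + 2.000000)/2 = 1.500000
  f(1.500000) = -2.625000
  f(mid) < 0, so root is in [1.500000, 2.000000]

Step 2: midpoint = (1.500000 + 2.000000)/2 = 1.750000
  f(1.750000) = -0.640625
  f(mid) < 0, so root is in [1.750000, 2.000000]

Step 3: midpoint = (1.750000 + 2.000000)/2 = 1.875000
  f(1.875000) = 0.591797
  f(mid) > 0, so root is in [1.750000, 1.875000]

midpoint = 1.875000


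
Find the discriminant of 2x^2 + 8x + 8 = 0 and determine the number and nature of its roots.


For ax^2 + bx + c = 0, discriminant D = b^2 - 4ac
Here a = 2, b = 8, c = 8
D = (8)^2 - 4(2)(8) = 64 - 64 = 0

D = 0
The equation has exactly 1 real root (a repeated/double root).

Discriminant = 0, 1 repeated real root


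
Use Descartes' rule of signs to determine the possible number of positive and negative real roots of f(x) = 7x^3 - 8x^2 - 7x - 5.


Descartes' rule of signs:

For positive roots, count sign changes in f(x) = 7x^3 - 8x^2 - 7x - 5:
Signs of coefficients: +, -, -, -
Number of sign changes: 1
Possible positive real roots: 1

For negative roots, examine f(-x) = -7x^3 - 8x^2 + 7x - 5:
Signs of coefficients: -, -, +, -
Number of sign changes: 2
Possible negative real roots: 2, 0

Positive roots: 1; Negative roots: 2 or 0


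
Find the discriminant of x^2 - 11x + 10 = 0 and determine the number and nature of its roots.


For ax^2 + bx + c = 0, discriminant D = b^2 - 4ac
Here a = 1, b = -11, c = 10
D = (-11)^2 - 4(1)(10) = 121 - 40 = 81

D = 81 > 0 and is a perfect square (sqrt = 9)
The equation has 2 distinct real rational roots.

Discriminant = 81, 2 distinct real rational roots


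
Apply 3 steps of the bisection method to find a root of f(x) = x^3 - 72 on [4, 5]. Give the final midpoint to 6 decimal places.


f(x) = x^3 - 72
f(4) = -8 < 0
f(5) = 53 > 0

Step 1: midpoint = (4.000000 + 5.000000)/2 = 4.500000
  f(4.500000) = 19.125000
  f(mid) > 0, so root is in [4.000000, 4.500000]

Step 2: midpoint = (4.000000 + 4.500000)/2 = 4.250000
  f(4.250000) = 4.765625
  f(mid) > 0, so root is in [4.000000, 4.250000]

Step 3: midpoint = (4.000000 + 4.250000)/2 = 4.125000
  f(4.125000) = -1.810547
  f(mid) < 0, so root is in [4.125000, 4.250000]

midpoint = 4.125000


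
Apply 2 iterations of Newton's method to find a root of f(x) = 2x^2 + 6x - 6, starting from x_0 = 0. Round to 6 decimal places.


Newton's method: x_(n+1) = x_n - f(x_n)/f'(x_n)
f(x) = 2x^2 + 6x - 6
f'(x) = 4x + 6

Iteration 1:
  f(0.000000) = -6.000000
  f'(0.000000) = 6.000000
  x_1 = 0.000000 - (-6.000000)/(6.000000) = 1.000000

Iteration 2:
  f(1.000000) = 2.000000
  f'(1.000000) = 10.000000
  x_2 = 1.000000 - (2.000000)/(10.000000) = 0.800000

x_2 = 0.800000


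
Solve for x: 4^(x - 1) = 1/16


Express both sides with the same base.
1/16 = 4^(-2)
Since the bases match, equate exponents: x - 1 = -2
So x = -2 - (-1) = -1

x = -1


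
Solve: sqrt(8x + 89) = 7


Square both sides: 8x + 89 = 7^2 = 49
8x = 49 - 89 = -40
x = -5
Check: sqrt(8*(-5) + 89) = sqrt(49) = 7 ✓

x = -5


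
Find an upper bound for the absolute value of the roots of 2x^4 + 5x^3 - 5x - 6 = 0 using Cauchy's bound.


Cauchy's bound: all roots r satisfy |r| <= 1 + max(|a_i/a_n|) for i = 0,...,n-1
where a_n is the leading coefficient.

Coefficients: [2, 5, 0, -5, -6]
Leading coefficient a_n = 2
Ratios |a_i/a_n|: 5/2, 0, 5/2, 3
Maximum ratio: 3
Cauchy's bound: |r| <= 1 + 3 = 4

Upper bound = 4
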